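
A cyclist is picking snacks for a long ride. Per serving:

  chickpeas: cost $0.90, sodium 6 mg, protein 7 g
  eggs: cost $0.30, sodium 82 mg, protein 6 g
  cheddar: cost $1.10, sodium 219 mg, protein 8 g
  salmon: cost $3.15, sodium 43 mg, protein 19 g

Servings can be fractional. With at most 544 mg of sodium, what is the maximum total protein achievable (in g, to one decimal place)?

634.7 g

Protein per mg sodium: chickpeas 1.167, salmon 0.4419, eggs 0.07317, cheddar 0.03653.
With no serving limits, spend the whole sodium allowance on chickpeas: 544 mg / 6 mg × 7 g = 634.7 g.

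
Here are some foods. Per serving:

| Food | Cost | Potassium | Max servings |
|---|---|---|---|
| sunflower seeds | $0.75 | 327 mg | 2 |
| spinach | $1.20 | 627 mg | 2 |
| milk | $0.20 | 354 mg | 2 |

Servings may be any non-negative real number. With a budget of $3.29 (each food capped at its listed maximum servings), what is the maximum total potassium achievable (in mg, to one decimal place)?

Potassium per dollar: milk 1770, spinach 522.5, sunflower seeds 436.
Take 2 servings of milk: spends $0.40, +708.0 mg potassium (running total 708.0 mg).
Take 2 servings of spinach: spends $2.40, +1254.0 mg potassium (running total 1962.0 mg).
Take 0.6533 servings of sunflower seeds: spends $0.49, +213.6 mg potassium (running total 2175.6 mg).
Greedy by best ratio exhausts the cost allowance optimally: 2175.6 mg.

2175.6 mg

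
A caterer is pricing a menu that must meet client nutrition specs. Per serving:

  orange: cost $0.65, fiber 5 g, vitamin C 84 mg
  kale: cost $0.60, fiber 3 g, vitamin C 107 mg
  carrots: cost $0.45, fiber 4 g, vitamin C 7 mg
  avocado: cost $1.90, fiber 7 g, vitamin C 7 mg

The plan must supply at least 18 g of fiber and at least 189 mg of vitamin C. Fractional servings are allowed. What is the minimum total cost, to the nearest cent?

The cheapest plan sits at a corner of the feasible region — with two constraints it uses at most two foods.
orange only: max(18/5, 189/84) = 3.6 servings → $2.34.
kale only: max(18/3, 189/107) = 6 servings → $3.60.
carrots only: max(18/4, 189/7) = 27 servings → $12.15.
avocado only: max(18/7, 189/7) = 27 servings → $51.30.
orange + kale: the both-tight solution has a negative serving — not a feasible corner.
orange + carrots with both tight: 2.093 servings and 1.884 servings → $2.21.
orange + avocado with both tight: 2.165 servings and 1.025 servings → $3.36.
kale + carrots with both tight: 1.548 servings and 3.339 servings → $2.43.
kale + avocado with both tight: 1.644 servings and 1.867 servings → $4.53.
carrots + avocado: the both-tight solution has a negative serving — not a feasible corner.
So the least-cost plan costs $2.21.

$2.21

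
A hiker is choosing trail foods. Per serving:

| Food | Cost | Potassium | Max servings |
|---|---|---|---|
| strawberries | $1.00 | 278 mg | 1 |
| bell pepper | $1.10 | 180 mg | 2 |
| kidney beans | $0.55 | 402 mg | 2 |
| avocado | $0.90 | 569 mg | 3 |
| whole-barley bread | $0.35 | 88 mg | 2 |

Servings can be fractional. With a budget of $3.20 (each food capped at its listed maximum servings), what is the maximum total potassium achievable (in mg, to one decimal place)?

2131.7 mg

Potassium per dollar: kidney beans 730.9, avocado 632.2, strawberries 278, whole-barley bread 251.4, bell pepper 163.6.
Take 2 servings of kidney beans: spends $1.10, +804.0 mg potassium (running total 804.0 mg).
Take 2.333 servings of avocado: spends $2.10, +1327.7 mg potassium (running total 2131.7 mg).
Filling greedily by potassium-per-dollar is optimal for one linear limit, giving 2131.7 mg.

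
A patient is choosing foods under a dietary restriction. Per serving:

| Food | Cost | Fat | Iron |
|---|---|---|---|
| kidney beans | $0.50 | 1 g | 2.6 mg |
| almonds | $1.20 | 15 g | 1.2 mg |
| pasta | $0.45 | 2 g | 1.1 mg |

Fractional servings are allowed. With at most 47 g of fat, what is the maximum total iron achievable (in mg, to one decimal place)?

122.2 mg

Iron per g fat: kidney beans 2.6, pasta 0.55, almonds 0.08.
With no serving limits, spend the whole fat allowance on kidney beans: 47 g / 1 g × 2.6 mg = 122.2 mg.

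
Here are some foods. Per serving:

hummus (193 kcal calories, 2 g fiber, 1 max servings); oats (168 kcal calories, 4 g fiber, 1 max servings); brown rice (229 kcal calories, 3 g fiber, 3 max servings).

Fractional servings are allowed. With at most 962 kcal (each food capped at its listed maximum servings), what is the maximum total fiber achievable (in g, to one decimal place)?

Fiber per kcal: oats 0.02381, brown rice 0.0131, hummus 0.01036.
Take 1 serving of oats: uses 168 kcal, +4.0 g fiber (running total 4.0 g).
Take 3 servings of brown rice: uses 687 kcal, +9.0 g fiber (running total 13.0 g).
Take 0.5544 servings of hummus: uses 107 kcal, +1.1 g fiber (running total 14.1 g).
Filling greedily by fiber-per-kcal is optimal for one linear limit, giving 14.1 g.

14.1 g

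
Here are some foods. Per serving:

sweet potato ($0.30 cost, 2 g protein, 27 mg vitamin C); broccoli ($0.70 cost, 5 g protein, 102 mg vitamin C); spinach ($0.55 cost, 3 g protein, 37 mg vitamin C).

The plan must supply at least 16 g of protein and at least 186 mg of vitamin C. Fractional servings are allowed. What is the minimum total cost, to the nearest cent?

$2.24

This is a tiny linear program; its minimum lies at a vertex of the feasible set. List the vertices and price them.
sweet potato only: max(16/2, 186/27) = 8 servings → $2.40.
broccoli only: max(16/5, 186/102) = 3.2 servings → $2.24.
spinach only: max(16/3, 186/37) = 5.333 servings → $2.93.
sweet potato + broccoli: the both-tight solution has a negative serving — not a feasible corner.
sweet potato + spinach: intersection lies outside the first quadrant.
broccoli + spinach with both targets exact would need a negative amount; discard.
So the least-cost plan costs $2.24.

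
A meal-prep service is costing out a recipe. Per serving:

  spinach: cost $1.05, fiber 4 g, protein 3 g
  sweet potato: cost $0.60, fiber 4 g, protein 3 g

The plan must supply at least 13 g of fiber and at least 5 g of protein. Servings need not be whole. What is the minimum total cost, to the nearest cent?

$1.95

Compare the cost at each extreme point of the feasible region.
spinach only: max(13/4, 5/3) = 3.25 servings → $3.41.
sweet potato only: max(13/4, 5/3) = 3.25 servings → $1.95.
spinach + sweet potato (both tight): parallel constraints — no distinct corner.
The minimum over all feasible corners is $1.95.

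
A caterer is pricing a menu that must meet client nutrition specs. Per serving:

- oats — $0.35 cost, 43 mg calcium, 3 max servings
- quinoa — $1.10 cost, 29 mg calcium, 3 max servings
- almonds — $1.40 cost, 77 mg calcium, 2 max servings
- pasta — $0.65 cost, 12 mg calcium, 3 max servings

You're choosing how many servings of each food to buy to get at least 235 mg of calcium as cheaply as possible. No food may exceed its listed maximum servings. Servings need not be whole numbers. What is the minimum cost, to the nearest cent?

Cost per mg of calcium: oats $0.0081, almonds $0.0182, quinoa $0.0379, pasta $0.0542.
Take 3 servings of oats: +129.0 mg calcium for $1.05 (total $1.05, still need 106.0 mg).
Take 1.377 servings of almonds: +106.0 mg calcium for $1.93 (total $2.98, still need 0.0 mg).
Filling from the cheapest source first is optimal under one linear minimum: $2.98.

$2.98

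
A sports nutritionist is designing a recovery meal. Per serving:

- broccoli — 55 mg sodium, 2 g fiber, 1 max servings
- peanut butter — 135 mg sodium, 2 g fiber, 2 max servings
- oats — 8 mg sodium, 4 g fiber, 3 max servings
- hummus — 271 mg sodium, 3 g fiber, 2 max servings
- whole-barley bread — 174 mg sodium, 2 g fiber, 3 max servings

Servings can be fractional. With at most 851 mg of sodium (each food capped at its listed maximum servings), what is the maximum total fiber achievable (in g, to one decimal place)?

23.8 g

Fiber per mg sodium: oats 0.5, broccoli 0.03636, peanut butter 0.01481, whole-barley bread 0.01149, hummus 0.01107.
Take 3 servings of oats: uses 24 mg sodium, +12.0 g fiber (running total 12.0 g).
Take 1 serving of broccoli: uses 55 mg sodium, +2.0 g fiber (running total 14.0 g).
Take 2 servings of peanut butter: uses 270 mg sodium, +4.0 g fiber (running total 18.0 g).
Take 2.885 servings of whole-barley bread: uses 502 mg sodium, +5.8 g fiber (running total 23.8 g).
Filling greedily by fiber-per-mg sodium is optimal for one linear limit, giving 23.8 g.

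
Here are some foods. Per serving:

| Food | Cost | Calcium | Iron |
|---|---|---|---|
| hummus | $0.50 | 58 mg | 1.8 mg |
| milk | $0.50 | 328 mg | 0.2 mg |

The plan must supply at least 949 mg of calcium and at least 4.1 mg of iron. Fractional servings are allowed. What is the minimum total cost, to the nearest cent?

$2.27

Minimising a linear cost over {calcium ≥ 949, iron ≥ 4.1, servings ≥ 0} — the optimum is at a vertex, using one or two foods.
hummus only: max(949/58, 4.1/1.8) = 16.36 servings → $8.18.
milk only: max(949/328, 4.1/0.2) = 20.5 servings → $10.25.
hummus + milk with both tight: 1.996 servings and 2.54 servings → $2.27.
So the least-cost plan costs $2.27.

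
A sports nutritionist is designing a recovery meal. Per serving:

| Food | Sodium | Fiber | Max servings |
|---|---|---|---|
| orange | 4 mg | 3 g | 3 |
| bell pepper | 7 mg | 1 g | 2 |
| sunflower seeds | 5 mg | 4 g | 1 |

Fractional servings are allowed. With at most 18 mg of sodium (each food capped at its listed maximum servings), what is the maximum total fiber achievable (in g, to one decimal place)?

13.1 g

Fiber per mg sodium: sunflower seeds 0.8, orange 0.75, bell pepper 0.1429.
Take 1 serving of sunflower seeds: uses 5 mg sodium, +4.0 g fiber (running total 4.0 g).
Take 3 servings of orange: uses 12 mg sodium, +9.0 g fiber (running total 13.0 g).
Take 0.1429 servings of bell pepper: uses 1 mg sodium, +0.1 g fiber (running total 13.1 g).
Filling greedily by fiber-per-mg sodium is optimal for one linear limit, giving 13.1 g.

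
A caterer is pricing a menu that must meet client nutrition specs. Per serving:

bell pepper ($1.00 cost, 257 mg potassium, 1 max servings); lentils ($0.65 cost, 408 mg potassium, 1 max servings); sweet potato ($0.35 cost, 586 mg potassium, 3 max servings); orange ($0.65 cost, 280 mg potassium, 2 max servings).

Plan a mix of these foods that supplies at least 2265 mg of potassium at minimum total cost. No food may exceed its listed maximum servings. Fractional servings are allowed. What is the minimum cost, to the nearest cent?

$1.93

Cost per mg of potassium: sweet potato $0.0006, lentils $0.0016, orange $0.0023, bell pepper $0.0039.
Take 3 servings of sweet potato: +1758.0 mg potassium for $1.05 (total $1.05, still need 507.0 mg).
Take 1 serving of lentils: +408.0 mg potassium for $0.65 (total $1.70, still need 99.0 mg).
Take 0.3536 servings of orange: +99.0 mg potassium for $0.23 (total $1.93, still need 0.0 mg).
Greedy by cheapest-per-mg is optimal for a single linear constraint, so the minimum cost is $1.93.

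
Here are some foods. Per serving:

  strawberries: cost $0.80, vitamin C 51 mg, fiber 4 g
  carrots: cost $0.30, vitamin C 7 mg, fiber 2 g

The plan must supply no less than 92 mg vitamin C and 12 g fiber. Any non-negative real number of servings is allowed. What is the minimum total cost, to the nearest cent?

For a min-cost LP with two ≥-constraints, a basic feasible solution has at most two positive variables.
strawberries only: max(92/51, 12/4) = 3 servings → $2.40.
carrots only: max(92/7, 12/2) = 13.14 servings → $3.94.
strawberries + carrots with both tight: 1.351 servings and 3.297 servings → $2.07.
Cheapest feasible corner: $2.07.

$2.07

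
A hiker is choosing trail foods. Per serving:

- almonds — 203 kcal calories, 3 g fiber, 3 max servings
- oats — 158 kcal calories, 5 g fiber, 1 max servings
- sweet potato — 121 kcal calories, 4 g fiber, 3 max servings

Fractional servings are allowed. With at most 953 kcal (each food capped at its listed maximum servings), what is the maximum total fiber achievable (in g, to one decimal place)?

Fiber per kcal: sweet potato 0.03306, oats 0.03165, almonds 0.01478.
Take 3 servings of sweet potato: uses 363 kcal, +12.0 g fiber (running total 12.0 g).
Take 1 serving of oats: uses 158 kcal, +5.0 g fiber (running total 17.0 g).
Take 2.128 servings of almonds: uses 432 kcal, +6.4 g fiber (running total 23.4 g).
Greedy by best ratio exhausts the calories allowance optimally: 23.4 g.

23.4 g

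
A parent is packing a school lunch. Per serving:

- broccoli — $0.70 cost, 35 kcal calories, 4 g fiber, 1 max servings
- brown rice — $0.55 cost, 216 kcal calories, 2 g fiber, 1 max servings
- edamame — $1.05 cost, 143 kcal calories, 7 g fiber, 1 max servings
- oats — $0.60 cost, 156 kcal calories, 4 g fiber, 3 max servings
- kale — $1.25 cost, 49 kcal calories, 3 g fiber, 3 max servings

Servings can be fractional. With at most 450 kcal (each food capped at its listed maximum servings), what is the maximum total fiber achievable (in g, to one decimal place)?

23.2 g

Fiber per kcal: broccoli 0.1143, kale 0.06122, edamame 0.04895, oats 0.02564, brown rice 0.009259.
Take 1 serving of broccoli: uses 35 kcal, +4.0 g fiber (running total 4.0 g).
Take 3 servings of kale: uses 147 kcal, +9.0 g fiber (running total 13.0 g).
Take 1 serving of edamame: uses 143 kcal, +7.0 g fiber (running total 20.0 g).
Take 0.8013 servings of oats: uses 125 kcal, +3.2 g fiber (running total 23.2 g).
Filling greedily by fiber-per-kcal is optimal for one linear limit, giving 23.2 g.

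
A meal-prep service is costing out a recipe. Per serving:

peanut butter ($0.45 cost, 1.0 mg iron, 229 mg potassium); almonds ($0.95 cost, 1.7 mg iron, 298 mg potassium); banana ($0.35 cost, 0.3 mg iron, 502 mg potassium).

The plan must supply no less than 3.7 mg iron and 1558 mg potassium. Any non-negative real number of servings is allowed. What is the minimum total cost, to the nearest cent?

peanut butter only: max(3.7/1.0, 1558/229) = 6.803 servings → $3.06.
almonds only: max(3.7/1.7, 1558/298) = 5.228 servings → $4.97.
banana only: max(3.7/0.3, 1558/502) = 12.33 servings → $4.32.
peanut butter + almonds with both targets exact would need a negative amount; discard.
peanut butter + banana with both tight: 3.208 servings and 1.64 servings → $2.02.
almonds + banana with both tight: 1.819 servings and 2.024 servings → $2.44.
Cheapest feasible corner: $2.02.

$2.02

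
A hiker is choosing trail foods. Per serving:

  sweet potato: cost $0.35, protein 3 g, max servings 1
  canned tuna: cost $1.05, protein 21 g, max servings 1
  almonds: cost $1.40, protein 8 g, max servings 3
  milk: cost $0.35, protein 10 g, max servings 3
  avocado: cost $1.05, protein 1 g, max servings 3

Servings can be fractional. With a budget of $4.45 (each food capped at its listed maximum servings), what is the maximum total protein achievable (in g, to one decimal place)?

Protein per dollar: milk 28.57, canned tuna 20, sweet potato 8.571, almonds 5.714, avocado 0.9524.
Take 3 servings of milk: spends $1.05, +30.0 g protein (running total 30.0 g).
Take 1 serving of canned tuna: spends $1.05, +21.0 g protein (running total 51.0 g).
Take 1 serving of sweet potato: spends $0.35, +3.0 g protein (running total 54.0 g).
Take 1.429 servings of almonds: spends $2.00, +11.4 g protein (running total 65.4 g).
Filling greedily by protein-per-dollar is optimal for one linear limit, giving 65.4 g.

65.4 g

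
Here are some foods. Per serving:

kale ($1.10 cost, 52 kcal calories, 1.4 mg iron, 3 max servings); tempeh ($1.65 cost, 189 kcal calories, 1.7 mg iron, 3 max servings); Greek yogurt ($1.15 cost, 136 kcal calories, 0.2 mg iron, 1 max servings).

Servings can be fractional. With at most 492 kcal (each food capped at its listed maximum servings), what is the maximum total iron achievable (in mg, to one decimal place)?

Iron per kcal: kale 0.02692, tempeh 0.008995, Greek yogurt 0.001471.
Take 3 servings of kale: uses 156 kcal, +4.2 mg iron (running total 4.2 mg).
Take 1.778 servings of tempeh: uses 336 kcal, +3.0 mg iron (running total 7.2 mg).
Filling greedily by iron-per-kcal is optimal for one linear limit, giving 7.2 mg.

7.2 mg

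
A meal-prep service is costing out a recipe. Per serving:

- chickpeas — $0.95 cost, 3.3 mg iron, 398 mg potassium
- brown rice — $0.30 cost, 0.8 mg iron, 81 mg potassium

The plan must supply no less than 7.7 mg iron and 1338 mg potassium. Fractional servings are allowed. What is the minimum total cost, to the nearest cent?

Minimising a linear cost over {iron ≥ 7.7, potassium ≥ 1338, servings ≥ 0} — the optimum is at a vertex, using one or two foods.
chickpeas only: max(7.7/3.3, 1338/398) = 3.362 servings → $3.19.
brown rice only: max(7.7/0.8, 1338/81) = 16.52 servings → $4.96.
chickpeas + brown rice: the both-tight solution has a negative serving — not a feasible corner.
So the least-cost plan costs $3.19.

$3.19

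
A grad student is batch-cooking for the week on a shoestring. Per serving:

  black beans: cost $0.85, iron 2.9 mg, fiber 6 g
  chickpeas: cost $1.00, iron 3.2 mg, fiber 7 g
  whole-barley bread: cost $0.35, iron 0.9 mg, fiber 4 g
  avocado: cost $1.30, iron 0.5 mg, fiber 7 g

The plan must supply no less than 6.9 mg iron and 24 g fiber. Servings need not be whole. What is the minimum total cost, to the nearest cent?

$2.41

Minimising a linear cost over {iron ≥ 6.9, fiber ≥ 24, servings ≥ 0} — the optimum is at a vertex, using one or two foods.
black beans only: max(6.9/2.9, 24/6) = 4 servings → $3.40.
chickpeas only: max(6.9/3.2, 24/7) = 3.429 servings → $3.43.
whole-barley bread only: max(6.9/0.9, 24/4) = 7.667 servings → $2.68.
avocado only: max(6.9/0.5, 24/7) = 13.8 servings → $17.94.
black beans + chickpeas with both targets exact would need a negative amount; discard.
black beans + whole-barley bread with both tight: 0.9677 servings and 4.548 servings → $2.41.
black beans + avocado with both tight: 2.098 servings and 1.63 servings → $3.90.
chickpeas + whole-barley bread with both tight: 0.9231 servings and 4.385 servings → $2.46.
chickpeas + avocado with both tight: 1.921 servings and 1.508 servings → $3.88.
whole-barley bread + avocado: the both-tight solution has a negative serving — not a feasible corner.
The minimum over all feasible corners is $2.41.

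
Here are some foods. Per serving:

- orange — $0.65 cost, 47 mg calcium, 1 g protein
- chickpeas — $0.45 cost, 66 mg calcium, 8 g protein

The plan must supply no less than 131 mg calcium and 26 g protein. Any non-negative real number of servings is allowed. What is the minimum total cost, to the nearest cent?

$1.46

With two linear requirements the optimum uses one or two foods; enumerate the corners.
orange only: max(131/47, 26/1) = 26 servings → $16.90.
chickpeas only: max(131/66, 26/8) = 3.25 servings → $1.46.
orange + chickpeas: the both-tight solution has a negative serving — not a feasible corner.
The minimum over all feasible corners is $1.46.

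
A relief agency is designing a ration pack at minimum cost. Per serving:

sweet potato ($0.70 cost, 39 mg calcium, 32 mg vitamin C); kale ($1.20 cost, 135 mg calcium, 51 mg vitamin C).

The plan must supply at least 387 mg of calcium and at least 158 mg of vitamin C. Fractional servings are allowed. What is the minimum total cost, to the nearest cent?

Check every corner: each single food scaled to meet both minima, and each pair solved so both constraints bind.
sweet potato only: max(387/39, 158/32) = 9.923 servings → $6.95.
kale only: max(387/135, 158/51) = 3.098 servings → $3.72.
sweet potato + kale with both tight: 0.6834 servings and 2.669 servings → $3.68.
The minimum over all feasible corners is $3.68.

$3.68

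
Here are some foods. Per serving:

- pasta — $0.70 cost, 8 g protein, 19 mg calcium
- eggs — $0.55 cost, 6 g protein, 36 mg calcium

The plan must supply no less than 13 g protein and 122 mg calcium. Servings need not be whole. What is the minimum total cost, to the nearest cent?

$1.86

For a min-cost LP with two ≥-constraints, a basic feasible solution has at most two positive variables.
pasta only: max(13/8, 122/19) = 6.421 servings → $4.49.
eggs only: max(13/6, 122/36) = 3.389 servings → $1.86.
pasta + eggs: the both-tight solution has a negative serving — not a feasible corner.
Cheapest feasible corner: $1.86.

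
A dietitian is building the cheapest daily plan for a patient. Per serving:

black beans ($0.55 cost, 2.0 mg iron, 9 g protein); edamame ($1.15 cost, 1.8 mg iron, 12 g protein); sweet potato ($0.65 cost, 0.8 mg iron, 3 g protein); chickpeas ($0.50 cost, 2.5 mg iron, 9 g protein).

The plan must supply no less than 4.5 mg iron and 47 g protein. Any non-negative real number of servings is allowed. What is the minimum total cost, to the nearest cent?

An LP optimum is at a vertex; with two nutrient constraints at most two foods are used. Check each candidate.
black beans only: max(4.5/2.0, 47/9) = 5.222 servings → $2.87.
edamame only: max(4.5/1.8, 47/12) = 3.917 servings → $4.50.
sweet potato only: max(4.5/0.8, 47/3) = 15.67 servings → $10.18.
chickpeas only: max(4.5/2.5, 47/9) = 5.222 servings → $2.61.
black beans + edamame: the both-tight solution has a negative serving — not a feasible corner.
black beans + sweet potato: the both-tight solution has a negative serving — not a feasible corner.
black beans + chickpeas with both targets exact would need a negative amount; discard.
edamame + sweet potato: the both-tight solution has a negative serving — not a feasible corner.
edamame + chickpeas: the both-tight solution has a negative serving — not a feasible corner.
sweet potato + chickpeas: the both-tight solution has a negative serving — not a feasible corner.
So the least-cost plan costs $2.61.

$2.61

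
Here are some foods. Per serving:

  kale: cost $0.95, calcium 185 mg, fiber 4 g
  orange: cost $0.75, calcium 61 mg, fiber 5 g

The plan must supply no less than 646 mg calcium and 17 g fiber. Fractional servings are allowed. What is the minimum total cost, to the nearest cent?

At the optimum either one food covers both requirements or two foods hit both targets exactly; no other combination can be cheaper.
kale only: max(646/185, 17/4) = 4.25 servings → $4.04.
orange only: max(646/61, 17/5) = 10.59 servings → $7.94.
kale + orange with both tight: 3.22 servings and 0.8238 servings → $3.68.
The minimum over all feasible corners is $3.68.

$3.68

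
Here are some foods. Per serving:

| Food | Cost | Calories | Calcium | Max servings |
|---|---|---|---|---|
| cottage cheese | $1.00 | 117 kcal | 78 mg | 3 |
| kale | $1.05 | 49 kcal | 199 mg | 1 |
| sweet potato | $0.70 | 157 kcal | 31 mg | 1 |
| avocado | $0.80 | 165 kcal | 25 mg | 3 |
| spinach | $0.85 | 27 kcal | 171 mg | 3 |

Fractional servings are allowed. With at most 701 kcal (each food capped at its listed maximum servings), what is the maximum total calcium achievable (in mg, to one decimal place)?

986.5 mg

Calcium per kcal: spinach 6.333, kale 4.061, cottage cheese 0.6667, sweet potato 0.1975, avocado 0.1515.
Take 3 servings of spinach: uses 81 kcal, +513.0 mg calcium (running total 513.0 mg).
Take 1 serving of kale: uses 49 kcal, +199.0 mg calcium (running total 712.0 mg).
Take 3 servings of cottage cheese: uses 351 kcal, +234.0 mg calcium (running total 946.0 mg).
Take 1 serving of sweet potato: uses 157 kcal, +31.0 mg calcium (running total 977.0 mg).
Take 0.3818 servings of avocado: uses 63 kcal, +9.5 mg calcium (running total 986.5 mg).
Filling greedily by calcium-per-kcal is optimal for one linear limit, giving 986.5 mg.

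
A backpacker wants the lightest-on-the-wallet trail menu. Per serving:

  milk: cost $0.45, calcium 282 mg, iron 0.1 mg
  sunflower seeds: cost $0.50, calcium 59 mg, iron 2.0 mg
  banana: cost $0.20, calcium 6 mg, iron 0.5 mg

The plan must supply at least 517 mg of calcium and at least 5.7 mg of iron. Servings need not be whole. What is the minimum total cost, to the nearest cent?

At the optimum either one food covers both requirements or two foods hit both targets exactly; no other combination can be cheaper.
milk only: max(517/282, 5.7/0.1) = 57 servings → $25.65.
sunflower seeds only: max(517/59, 5.7/2.0) = 8.763 servings → $4.38.
banana only: max(517/6, 5.7/0.5) = 86.17 servings → $17.23.
milk + sunflower seeds with both tight: 1.25 servings and 2.787 servings → $1.96.
milk + banana with both tight: 1.598 servings and 11.08 servings → $2.94.
sunflower seeds + banana: intersection lies outside the first quadrant.
The minimum over all feasible corners is $1.96.

$1.96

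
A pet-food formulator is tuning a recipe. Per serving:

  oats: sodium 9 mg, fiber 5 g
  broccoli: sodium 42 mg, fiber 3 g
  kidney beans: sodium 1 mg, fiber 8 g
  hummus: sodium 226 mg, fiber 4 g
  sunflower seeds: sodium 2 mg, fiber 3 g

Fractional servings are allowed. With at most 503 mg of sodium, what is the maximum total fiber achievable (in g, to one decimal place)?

4024.0 g

Fiber per mg sodium: kidney beans 8, sunflower seeds 1.5, oats 0.5556, broccoli 0.07143, hummus 0.0177.
With no serving limits, spend the whole sodium allowance on kidney beans: 503 mg / 1 mg × 8 g = 4024.0 g.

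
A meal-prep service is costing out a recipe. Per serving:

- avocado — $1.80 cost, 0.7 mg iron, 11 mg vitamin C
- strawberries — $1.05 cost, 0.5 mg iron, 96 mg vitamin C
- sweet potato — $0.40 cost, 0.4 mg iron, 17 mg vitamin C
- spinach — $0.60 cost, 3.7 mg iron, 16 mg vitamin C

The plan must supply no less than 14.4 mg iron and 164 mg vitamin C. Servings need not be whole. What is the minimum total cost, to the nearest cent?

The cheapest plan sits at a corner of the feasible region — with two constraints it uses at most two foods.
avocado only: max(14.4/0.7, 164/11) = 20.57 servings → $37.03.
strawberries only: max(14.4/0.5, 164/96) = 28.8 servings → $30.24.
sweet potato only: max(14.4/0.4, 164/17) = 36 servings → $14.40.
spinach only: max(14.4/3.7, 164/16) = 10.25 servings → $6.15.
avocado + strawberries with both targets exact would need a negative amount; discard.
avocado + sweet potato: the both-tight solution has a negative serving — not a feasible corner.
avocado + spinach with both tight: 12.76 servings and 1.478 servings → $23.85.
strawberries + sweet potato with both targets exact would need a negative amount; discard.
strawberries + spinach with both tight: 1.084 servings and 3.745 servings → $3.39.
sweet potato + spinach with both tight: 6.662 servings and 3.172 servings → $4.57.
So the least-cost plan costs $3.39.

$3.39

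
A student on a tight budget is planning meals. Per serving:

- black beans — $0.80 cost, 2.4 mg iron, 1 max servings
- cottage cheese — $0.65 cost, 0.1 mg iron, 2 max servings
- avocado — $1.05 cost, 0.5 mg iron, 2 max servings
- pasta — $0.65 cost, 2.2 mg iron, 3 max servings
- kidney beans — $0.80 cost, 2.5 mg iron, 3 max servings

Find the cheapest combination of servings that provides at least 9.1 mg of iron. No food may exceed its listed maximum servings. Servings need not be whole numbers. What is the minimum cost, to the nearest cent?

$2.75

Cost per mg of iron: pasta $0.2955, kidney beans $0.3200, black beans $0.3333, avocado $2.1000, cottage cheese $6.5000.
Take 3 servings of pasta: +6.6 mg iron for $1.95 (total $1.95, still need 2.5 mg).
Take 1 serving of kidney beans: +2.5 mg iron for $0.80 (total $2.75, still need 0.0 mg).
Greedy by cheapest-per-mg is optimal for a single linear constraint, so the minimum cost is $2.75.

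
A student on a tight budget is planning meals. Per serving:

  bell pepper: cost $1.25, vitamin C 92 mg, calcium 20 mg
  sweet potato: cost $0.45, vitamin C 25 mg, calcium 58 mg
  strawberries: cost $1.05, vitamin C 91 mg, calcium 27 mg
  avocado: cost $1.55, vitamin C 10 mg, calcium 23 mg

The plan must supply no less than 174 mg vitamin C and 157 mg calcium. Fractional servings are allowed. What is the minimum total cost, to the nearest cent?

Minimising a linear cost over {vitamin C ≥ 174, calcium ≥ 157, servings ≥ 0} — the optimum is at a vertex, using one or two foods.
bell pepper only: max(174/92, 157/20) = 7.85 servings → $9.81.
sweet potato only: max(174/25, 157/58) = 6.96 servings → $3.13.
strawberries only: max(174/91, 157/27) = 5.815 servings → $6.11.
avocado only: max(174/10, 157/23) = 17.4 servings → $26.97.
bell pepper + sweet potato with both tight: 1.275 servings and 2.267 servings → $2.61.
bell pepper + strawberries with both targets exact would need a negative amount; discard.
bell pepper + avocado with both tight: 1.269 servings and 5.722 servings → $10.46.
sweet potato + strawberries with both tight: 2.083 servings and 1.34 servings → $2.34.
sweet potato + avocado: intersection lies outside the first quadrant.
strawberries + avocado with both tight: 1.334 servings and 5.26 servings → $9.55.
The minimum over all feasible corners is $2.34.

$2.34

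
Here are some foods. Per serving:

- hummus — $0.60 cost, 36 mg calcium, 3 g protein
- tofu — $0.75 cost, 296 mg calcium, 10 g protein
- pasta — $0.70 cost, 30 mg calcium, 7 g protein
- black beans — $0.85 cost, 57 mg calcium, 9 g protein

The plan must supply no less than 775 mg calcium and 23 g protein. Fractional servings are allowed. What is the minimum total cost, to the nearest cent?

$1.96

The cheapest plan sits at a corner of the feasible region — with two constraints it uses at most two foods.
hummus only: max(775/36, 23/3) = 21.53 servings → $12.92.
tofu only: max(775/296, 23/10) = 2.618 servings → $1.96.
pasta only: max(775/30, 23/7) = 25.83 servings → $18.08.
black beans only: max(775/57, 23/9) = 13.6 servings → $11.56.
hummus + tofu: intersection lies outside the first quadrant.
hummus + pasta: the both-tight solution has a negative serving — not a feasible corner.
hummus + black beans: the both-tight solution has a negative serving — not a feasible corner.
tofu + pasta: the both-tight solution has a negative serving — not a feasible corner.
tofu + black beans: the both-tight solution has a negative serving — not a feasible corner.
pasta + black beans: the both-tight solution has a negative serving — not a feasible corner.
The minimum over all feasible corners is $1.96.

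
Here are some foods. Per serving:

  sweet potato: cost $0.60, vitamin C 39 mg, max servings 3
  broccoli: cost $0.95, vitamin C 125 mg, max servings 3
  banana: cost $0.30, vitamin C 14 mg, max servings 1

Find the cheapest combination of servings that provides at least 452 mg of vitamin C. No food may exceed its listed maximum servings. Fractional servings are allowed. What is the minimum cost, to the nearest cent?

Cost per mg of vitamin C: broccoli $0.0076, sweet potato $0.0154, banana $0.0214.
Take 3 servings of broccoli: +375.0 mg vitamin C for $2.85 (total $2.85, still need 77.0 mg).
Take 1.974 servings of sweet potato: +77.0 mg vitamin C for $1.18 (total $4.03, still need 0.0 mg).
Greedy by cheapest-per-mg is optimal for a single linear constraint, so the minimum cost is $4.03.

$4.03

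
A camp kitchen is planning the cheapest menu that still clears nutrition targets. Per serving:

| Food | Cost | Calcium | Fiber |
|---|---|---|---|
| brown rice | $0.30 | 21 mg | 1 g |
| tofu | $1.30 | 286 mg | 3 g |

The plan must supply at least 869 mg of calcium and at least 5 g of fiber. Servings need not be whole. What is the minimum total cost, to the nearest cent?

The cheapest plan sits at a corner of the feasible region — with two constraints it uses at most two foods.
brown rice only: max(869/21, 5/1) = 41.38 servings → $12.41.
tofu only: max(869/286, 5/3) = 3.038 servings → $3.95.
brown rice + tofu with both targets exact would need a negative amount; discard.
Cheapest feasible corner: $3.95.

$3.95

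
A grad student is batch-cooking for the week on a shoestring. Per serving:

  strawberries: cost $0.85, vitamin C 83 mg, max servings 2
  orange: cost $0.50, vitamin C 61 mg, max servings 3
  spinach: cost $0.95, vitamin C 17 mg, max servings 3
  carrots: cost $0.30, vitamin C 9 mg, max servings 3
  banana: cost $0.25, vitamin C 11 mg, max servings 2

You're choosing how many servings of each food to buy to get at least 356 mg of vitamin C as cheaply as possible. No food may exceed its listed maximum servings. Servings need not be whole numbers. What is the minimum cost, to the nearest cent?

$3.36

Cost per mg of vitamin C: orange $0.0082, strawberries $0.0102, banana $0.0227, carrots $0.0333, spinach $0.0559.
Take 3 servings of orange: +183.0 mg vitamin C for $1.50 (total $1.50, still need 173.0 mg).
Take 2 servings of strawberries: +166.0 mg vitamin C for $1.70 (total $3.20, still need 7.0 mg).
Take 0.6364 servings of banana: +7.0 mg vitamin C for $0.16 (total $3.36, still need 0.0 mg).
Filling from the cheapest source first is optimal under one linear minimum: $3.36.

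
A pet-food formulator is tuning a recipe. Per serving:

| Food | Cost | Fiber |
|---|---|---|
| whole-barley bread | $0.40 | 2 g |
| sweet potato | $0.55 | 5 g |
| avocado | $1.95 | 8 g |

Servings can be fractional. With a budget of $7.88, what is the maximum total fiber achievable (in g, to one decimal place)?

Fiber per dollar: sweet potato 9.091, whole-barley bread 5, avocado 4.103.
With no serving limits, spend the whole cost allowance on sweet potato: $7.88 / $0.55 × 5 g = 71.6 g.

71.6 g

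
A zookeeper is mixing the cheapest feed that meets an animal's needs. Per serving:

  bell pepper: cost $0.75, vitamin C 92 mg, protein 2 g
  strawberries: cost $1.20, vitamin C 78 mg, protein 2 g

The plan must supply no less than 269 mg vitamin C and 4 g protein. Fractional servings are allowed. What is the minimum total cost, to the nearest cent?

$2.19

Compare the cost at each extreme point of the feasible region.
bell pepper only: max(269/92, 4/2) = 2.924 servings → $2.19.
strawberries only: max(269/78, 4/2) = 3.449 servings → $4.14.
bell pepper + strawberries with both targets exact would need a negative amount; discard.
Cheapest feasible corner: $2.19.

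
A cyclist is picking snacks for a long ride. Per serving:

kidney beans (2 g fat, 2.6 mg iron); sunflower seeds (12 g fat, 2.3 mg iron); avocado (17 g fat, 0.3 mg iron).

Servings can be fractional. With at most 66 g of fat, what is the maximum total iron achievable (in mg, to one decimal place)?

Iron per g fat: kidney beans 1.3, sunflower seeds 0.1917, avocado 0.01765.
With no serving limits, spend the whole fat allowance on kidney beans: 66 g / 2 g × 2.6 mg = 85.8 mg.

85.8 mg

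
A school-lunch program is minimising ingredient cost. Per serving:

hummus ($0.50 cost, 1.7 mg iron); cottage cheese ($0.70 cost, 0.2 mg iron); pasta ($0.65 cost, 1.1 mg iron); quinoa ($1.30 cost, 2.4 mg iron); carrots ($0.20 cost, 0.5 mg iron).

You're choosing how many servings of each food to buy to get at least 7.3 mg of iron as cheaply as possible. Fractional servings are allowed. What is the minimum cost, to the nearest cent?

Cost per mg of iron: hummus $0.2941, carrots $0.4000, quinoa $0.5417, pasta $0.5909, cottage cheese $3.5000.
With no serving limits, use only hummus: 7.3 mg / 1.7 mg = 4.294 servings × $0.50 = $2.15.

$2.15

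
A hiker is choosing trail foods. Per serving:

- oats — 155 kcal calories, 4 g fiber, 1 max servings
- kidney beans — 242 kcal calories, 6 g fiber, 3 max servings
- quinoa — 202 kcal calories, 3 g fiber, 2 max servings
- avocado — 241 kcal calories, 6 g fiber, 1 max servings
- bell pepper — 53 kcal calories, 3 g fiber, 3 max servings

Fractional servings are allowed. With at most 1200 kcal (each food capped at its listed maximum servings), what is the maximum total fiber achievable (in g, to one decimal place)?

35.0 g

Fiber per kcal: bell pepper 0.0566, oats 0.02581, avocado 0.0249, kidney beans 0.02479, quinoa 0.01485.
Take 3 servings of bell pepper: uses 159 kcal, +9.0 g fiber (running total 9.0 g).
Take 1 serving of oats: uses 155 kcal, +4.0 g fiber (running total 13.0 g).
Take 1 serving of avocado: uses 241 kcal, +6.0 g fiber (running total 19.0 g).
Take 2.665 servings of kidney beans: uses 645 kcal, +16.0 g fiber (running total 35.0 g).
Filling greedily by fiber-per-kcal is optimal for one linear limit, giving 35.0 g.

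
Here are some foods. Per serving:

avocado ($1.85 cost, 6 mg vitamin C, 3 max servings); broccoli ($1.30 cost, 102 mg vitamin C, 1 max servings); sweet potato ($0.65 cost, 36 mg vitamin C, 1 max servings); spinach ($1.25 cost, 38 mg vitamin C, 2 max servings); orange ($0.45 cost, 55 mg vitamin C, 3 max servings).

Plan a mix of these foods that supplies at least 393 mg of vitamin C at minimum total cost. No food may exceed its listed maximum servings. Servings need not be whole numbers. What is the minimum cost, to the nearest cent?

$10.12

Cost per mg of vitamin C: orange $0.0082, broccoli $0.0127, sweet potato $0.0181, spinach $0.0329, avocado $0.3083.
Take 3 servings of orange: +165.0 mg vitamin C for $1.35 (total $1.35, still need 228.0 mg).
Take 1 serving of broccoli: +102.0 mg vitamin C for $1.30 (total $2.65, still need 126.0 mg).
Take 1 serving of sweet potato: +36.0 mg vitamin C for $0.65 (total $3.30, still need 90.0 mg).
Take 2 servings of spinach: +76.0 mg vitamin C for $2.50 (total $5.80, still need 14.0 mg).
Take 2.333 servings of avocado: +14.0 mg vitamin C for $4.32 (total $10.12, still need 0.0 mg).
Greedy by cheapest-per-mg is optimal for a single linear constraint, so the minimum cost is $10.12.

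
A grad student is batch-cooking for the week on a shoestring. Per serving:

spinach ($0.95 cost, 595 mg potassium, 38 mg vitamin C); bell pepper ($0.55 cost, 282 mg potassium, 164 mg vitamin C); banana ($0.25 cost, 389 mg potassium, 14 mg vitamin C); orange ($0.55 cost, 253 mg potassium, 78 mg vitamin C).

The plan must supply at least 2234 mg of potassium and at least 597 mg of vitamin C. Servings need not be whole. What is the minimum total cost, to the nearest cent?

$2.67

An LP optimum is at a vertex; with two nutrient constraints at most two foods are used. Check each candidate.
spinach only: max(2234/595, 597/38) = 15.71 servings → $14.93.
bell pepper only: max(2234/282, 597/164) = 7.922 servings → $4.36.
banana only: max(2234/389, 597/14) = 42.64 servings → $10.66.
orange only: max(2234/253, 597/78) = 8.83 servings → $4.86.
spinach + bell pepper with both tight: 2.28 servings and 3.112 servings → $3.88.
spinach + banana: intersection lies outside the first quadrant.
spinach + orange with both tight: 0.6308 servings and 7.347 servings → $4.64.
bell pepper + banana with both tight: 3.358 servings and 3.309 servings → $2.67.
bell pepper + orange: the both-tight solution has a negative serving — not a feasible corner.
banana + orange with both tight: 0.8661 servings and 7.498 servings → $4.34.
Cheapest feasible corner: $2.67.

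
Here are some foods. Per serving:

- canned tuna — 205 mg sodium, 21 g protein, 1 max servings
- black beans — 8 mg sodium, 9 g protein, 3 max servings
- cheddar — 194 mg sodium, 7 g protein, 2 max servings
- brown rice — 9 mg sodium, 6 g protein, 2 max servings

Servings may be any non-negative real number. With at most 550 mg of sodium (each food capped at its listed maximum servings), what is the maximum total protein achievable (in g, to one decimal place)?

70.9 g

Protein per mg sodium: black beans 1.125, brown rice 0.6667, canned tuna 0.1024, cheddar 0.03608.
Take 3 servings of black beans: uses 24 mg sodium, +27.0 g protein (running total 27.0 g).
Take 2 servings of brown rice: uses 18 mg sodium, +12.0 g protein (running total 39.0 g).
Take 1 serving of canned tuna: uses 205 mg sodium, +21.0 g protein (running total 60.0 g).
Take 1.562 servings of cheddar: uses 303 mg sodium, +10.9 g protein (running total 70.9 g).
Greedy by best ratio exhausts the sodium allowance optimally: 70.9 g.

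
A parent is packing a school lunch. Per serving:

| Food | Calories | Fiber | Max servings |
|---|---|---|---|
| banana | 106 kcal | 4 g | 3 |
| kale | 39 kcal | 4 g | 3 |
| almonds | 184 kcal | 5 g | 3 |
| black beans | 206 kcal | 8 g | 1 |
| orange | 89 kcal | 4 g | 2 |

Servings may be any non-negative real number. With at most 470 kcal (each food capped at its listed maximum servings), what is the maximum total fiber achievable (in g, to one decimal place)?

Fiber per kcal: kale 0.1026, orange 0.04494, black beans 0.03883, banana 0.03774, almonds 0.02717.
Take 3 servings of kale: uses 117 kcal, +12.0 g fiber (running total 12.0 g).
Take 2 servings of orange: uses 178 kcal, +8.0 g fiber (running total 20.0 g).
Take 0.8495 servings of black beans: uses 175 kcal, +6.8 g fiber (running total 26.8 g).
Greedy by best ratio exhausts the calories allowance optimally: 26.8 g.

26.8 g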